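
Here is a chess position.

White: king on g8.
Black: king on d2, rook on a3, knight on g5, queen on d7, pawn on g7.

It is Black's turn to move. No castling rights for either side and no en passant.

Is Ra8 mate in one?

After Ra8: white king on g8; in check: yes, from the black rook on a8.
King squares — f7: attacked by Ng5; g7: attacked by Qd7; h7: attacked by Ng5; f8: attacked by Ra8; h8: attacked by Ra8.
White has no legal moves → checkmate.

yes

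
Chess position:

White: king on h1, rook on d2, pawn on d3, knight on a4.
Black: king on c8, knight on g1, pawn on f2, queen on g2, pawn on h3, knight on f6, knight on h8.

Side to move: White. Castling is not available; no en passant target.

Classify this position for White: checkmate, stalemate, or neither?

White to move; white king on h1.
In check: yes, from the black queen on g2.
King squares — g1: attacked by Pf2; g2: attacked by Ph3; h2: attacked by Qg2.
Legal moves for White: none.
In check with no legal moves → checkmate.

checkmate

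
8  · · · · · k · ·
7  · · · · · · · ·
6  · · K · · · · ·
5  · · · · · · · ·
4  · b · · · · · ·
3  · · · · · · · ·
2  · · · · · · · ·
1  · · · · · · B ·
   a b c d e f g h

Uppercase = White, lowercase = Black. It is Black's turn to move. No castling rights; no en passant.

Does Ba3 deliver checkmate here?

After Ba3: white king on c6; in check: no.
White is not in check, so this cannot be checkmate.

no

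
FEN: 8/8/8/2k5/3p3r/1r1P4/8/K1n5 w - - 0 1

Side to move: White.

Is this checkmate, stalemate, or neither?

White to move; white king on a1.
In check: no.
King squares — b1: attacked by Rb3; a2: attacked by Nc1; b2: attacked by Rb3.
Legal moves for White: none.
Not in check and no legal moves → stalemate.

stalemate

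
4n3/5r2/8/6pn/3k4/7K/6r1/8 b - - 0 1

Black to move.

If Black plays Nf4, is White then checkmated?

yes

After Nf4: white king on h3; in check: yes, from the black knight on f4.
King squares — g2: attacked by Nf4; h2: attacked by Rg2; g3: attacked by Rg2; g4: attacked by Rg2; h4: attacked by Pg5.
White has no legal moves → checkmate.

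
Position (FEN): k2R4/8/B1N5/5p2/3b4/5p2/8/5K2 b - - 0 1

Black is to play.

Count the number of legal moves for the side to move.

0

Black to move; king on a8.
In check: yes, from the white rook on d8.
Legal moves: none.
Count: 0.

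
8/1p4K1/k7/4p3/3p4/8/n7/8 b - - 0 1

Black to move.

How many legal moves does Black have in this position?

11

Black to move; king on a6.
In check: no.
Legal moves: Ka7, Kb6, Kb5, Ka5, Nb4, Nc3, Nc1, b6, e4, d3, b5.
Count: 11.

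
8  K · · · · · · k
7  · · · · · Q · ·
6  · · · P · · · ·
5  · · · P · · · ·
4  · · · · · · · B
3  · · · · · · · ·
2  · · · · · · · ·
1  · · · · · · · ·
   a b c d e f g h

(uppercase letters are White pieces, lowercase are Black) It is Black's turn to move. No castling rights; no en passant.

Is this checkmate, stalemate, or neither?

Black to move; black king on h8.
In check: no.
King squares — g7: attacked by Qf7; h7: attacked by Qf7; g8: attacked by Qf7.
Legal moves for Black: none.
Not in check and no legal moves → stalemate.

stalemate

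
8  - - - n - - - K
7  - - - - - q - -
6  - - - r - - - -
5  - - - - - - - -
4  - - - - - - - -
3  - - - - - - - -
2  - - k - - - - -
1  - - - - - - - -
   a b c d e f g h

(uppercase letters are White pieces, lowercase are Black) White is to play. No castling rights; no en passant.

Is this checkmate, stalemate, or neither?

stalemate

White to move; white king on h8.
In check: no.
King squares — g7: attacked by Qf7; h7: attacked by Qf7; g8: attacked by Qf7.
Legal moves for White: none.
Not in check and no legal moves → stalemate.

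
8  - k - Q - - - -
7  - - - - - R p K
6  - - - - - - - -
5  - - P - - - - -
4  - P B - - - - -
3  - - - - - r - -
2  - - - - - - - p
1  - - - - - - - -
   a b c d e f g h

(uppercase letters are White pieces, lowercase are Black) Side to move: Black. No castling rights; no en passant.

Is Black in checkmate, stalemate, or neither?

checkmate

Black to move; black king on b8.
In check: yes, from the white queen on d8.
King squares — a7: attacked by Rf7; b7: attacked by Rf7; c7: attacked by Rf7; a8: attacked by Qd8; c8: attacked by Qd8.
Legal moves for Black: none.
In check with no legal moves → checkmate.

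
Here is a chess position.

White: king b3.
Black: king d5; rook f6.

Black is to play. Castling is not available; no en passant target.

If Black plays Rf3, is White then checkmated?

no

After Rf3: white king on b3; in check: yes, from the black rook on f3.
White has 5 legal replies: Kb4, Ka4, Kc2, Kb2, Ka2.
In check but a legal move exists → not checkmate.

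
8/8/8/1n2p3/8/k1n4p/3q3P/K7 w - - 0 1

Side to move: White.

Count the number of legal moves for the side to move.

0

White to move; king on a1.
In check: no.
Legal moves: none.
Count: 0.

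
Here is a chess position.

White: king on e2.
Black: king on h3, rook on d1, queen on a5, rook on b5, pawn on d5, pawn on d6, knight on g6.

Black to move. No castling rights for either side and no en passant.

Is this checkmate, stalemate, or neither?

neither

Black to move; black king on h3.
In check: no.
Legal moves for Black include: Nh8, Nf8, Ne7, Ne5, Nh4, Nf4+, Rb8, Rb7, Rb6, Rc5, Rb4, Rb3, Rb2+, Rbb1, Qd8, Qa8, Qc7, Qa7, ... (list truncated; more exist).
Black has legal moves and is not in check → neither.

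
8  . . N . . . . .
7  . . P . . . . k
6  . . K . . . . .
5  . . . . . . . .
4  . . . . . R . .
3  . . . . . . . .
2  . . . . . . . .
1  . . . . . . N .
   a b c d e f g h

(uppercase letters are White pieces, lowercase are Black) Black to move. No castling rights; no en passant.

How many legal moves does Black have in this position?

Black to move; king on h7.
In check: no.
Legal moves: Kh8, Kg8, Kg7, Kh6, Kg6.
Count: 5.

5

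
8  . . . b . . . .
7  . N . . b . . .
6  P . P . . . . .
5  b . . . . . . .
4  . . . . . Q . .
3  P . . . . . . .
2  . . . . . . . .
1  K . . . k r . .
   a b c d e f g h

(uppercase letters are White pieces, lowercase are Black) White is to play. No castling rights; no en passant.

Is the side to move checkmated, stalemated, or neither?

White to move; white king on a1.
In check: no.
Legal moves for White include: Nxd8, Nd6, Nc5, Nxa5, Qf8, Qb8, Qf7, Qc7, Qh6, Qf6, Qd6, Qg5, Qf5, Qe5+, Qh4+, Qg4, Qe4+, Qd4, ... (list truncated; more exist).
White has legal moves and is not in check → neither.

neither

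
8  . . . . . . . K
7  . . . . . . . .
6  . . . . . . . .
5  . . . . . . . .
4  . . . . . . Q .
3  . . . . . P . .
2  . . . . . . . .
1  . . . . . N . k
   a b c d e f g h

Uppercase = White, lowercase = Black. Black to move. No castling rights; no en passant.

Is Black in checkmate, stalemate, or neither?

stalemate

Black to move; black king on h1.
In check: no.
King squares — g1: attacked by Qg4; g2: attacked by Qg4; h2: attacked by Nf1.
Legal moves for Black: none.
Not in check and no legal moves → stalemate.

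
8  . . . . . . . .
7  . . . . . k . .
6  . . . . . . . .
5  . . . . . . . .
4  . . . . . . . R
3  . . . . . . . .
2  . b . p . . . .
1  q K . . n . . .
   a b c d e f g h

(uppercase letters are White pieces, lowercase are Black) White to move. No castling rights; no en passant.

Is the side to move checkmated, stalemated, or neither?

checkmate

White to move; white king on b1.
In check: yes, from the black queen on a1.
King squares — a1: attacked by Bb2; c1: attacked by Qa1; a2: attacked by Qa1; b2: attacked by Qa1; c2: attacked by Ne1.
Legal moves for White: none.
In check with no legal moves → checkmate.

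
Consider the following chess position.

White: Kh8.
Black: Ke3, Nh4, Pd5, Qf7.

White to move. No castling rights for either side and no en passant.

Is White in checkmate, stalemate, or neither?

stalemate

White to move; white king on h8.
In check: no.
King squares — g7: attacked by Qf7; h7: attacked by Qf7; g8: attacked by Qf7.
Legal moves for White: none.
Not in check and no legal moves → stalemate.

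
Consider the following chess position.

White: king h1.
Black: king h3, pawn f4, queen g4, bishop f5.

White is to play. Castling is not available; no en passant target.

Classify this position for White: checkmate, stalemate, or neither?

stalemate

White to move; white king on h1.
In check: no.
King squares — g1: attacked by Qg4; g2: attacked by Kh3; h2: attacked by Kh3.
Legal moves for White: none.
Not in check and no legal moves → stalemate.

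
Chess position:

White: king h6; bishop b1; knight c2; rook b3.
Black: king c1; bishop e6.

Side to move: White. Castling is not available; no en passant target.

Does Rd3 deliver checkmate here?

no

After Rd3: black king on c1; in check: no.
Black is not in check, so this cannot be checkmate.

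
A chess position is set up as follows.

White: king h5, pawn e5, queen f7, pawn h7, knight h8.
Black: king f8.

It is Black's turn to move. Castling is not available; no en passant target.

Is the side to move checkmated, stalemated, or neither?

checkmate

Black to move; black king on f8.
In check: yes, from the white queen on f7.
King squares — e7: attacked by Qf7; f7: attacked by Nh8; g7: attacked by Qf7; e8: attacked by Qf7; g8: attacked by Qf7.
Legal moves for Black: none.
In check with no legal moves → checkmate.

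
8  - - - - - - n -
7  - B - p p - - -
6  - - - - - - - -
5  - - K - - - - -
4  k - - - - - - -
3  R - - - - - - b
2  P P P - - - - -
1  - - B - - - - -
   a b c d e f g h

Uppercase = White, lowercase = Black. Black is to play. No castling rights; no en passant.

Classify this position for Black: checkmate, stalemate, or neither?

checkmate

Black to move; black king on a4.
In check: yes, from the white rook on a3.
King squares — a3: attacked by Pb2; b3: attacked by Pa2; b4: attacked by Kc5; a5: attacked by Ra3; b5: attacked by Kc5.
Legal moves for Black: none.
In check with no legal moves → checkmate.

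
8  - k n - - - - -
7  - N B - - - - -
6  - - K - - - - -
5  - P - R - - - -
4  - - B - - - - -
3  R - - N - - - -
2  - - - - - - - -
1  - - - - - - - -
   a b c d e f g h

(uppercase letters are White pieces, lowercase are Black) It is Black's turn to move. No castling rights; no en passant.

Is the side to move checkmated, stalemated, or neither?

checkmate

Black to move; black king on b8.
In check: yes, from the white bishop on c7.
King squares — a7: attacked by Ra3; b7: attacked by Kc6; c7: attacked by Kc6; a8: attacked by Ra3; c8: own knight.
Legal moves for Black: none.
In check with no legal moves → checkmate.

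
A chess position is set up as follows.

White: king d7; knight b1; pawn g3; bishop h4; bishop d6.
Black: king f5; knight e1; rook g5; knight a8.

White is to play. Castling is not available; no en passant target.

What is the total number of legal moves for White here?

White to move; king on d7.
In check: no.
Legal moves: Ke8, Kd8, Kc8, Ke7, Kc6, Bf8, Bb8, Be7, Bc7, Be5, Bc5, Bf4, Bb4, Ba3, Bxg5, Nc3, Na3, Nd2, g4+.
Count: 19.

19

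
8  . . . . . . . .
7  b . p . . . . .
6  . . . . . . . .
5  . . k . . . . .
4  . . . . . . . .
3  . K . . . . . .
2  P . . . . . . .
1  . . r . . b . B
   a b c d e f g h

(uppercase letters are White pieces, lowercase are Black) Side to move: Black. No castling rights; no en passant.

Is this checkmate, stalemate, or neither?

Black to move; black king on c5.
In check: no.
Legal moves for Black include: Bb8, Bb6, Kd6, Kb6, Kb5, Kd4, Ba6, Bb5, Bc4+, Bh3, Bd3, Bg2, Be2, Rc4, Rc3+, Rc2, Re1, Rd1, ... (list truncated; more exist).
Black has legal moves and is not in check → neither.

neither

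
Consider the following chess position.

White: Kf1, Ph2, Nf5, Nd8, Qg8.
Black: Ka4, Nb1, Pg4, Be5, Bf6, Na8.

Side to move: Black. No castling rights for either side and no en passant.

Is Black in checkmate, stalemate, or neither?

neither

Black to move; black king on a4.
In check: no.
Legal moves for Black include: Nc7, Nb6, Bh8, Bxd8, Bg7, Be7, Bg5, Bh4, Bb8, Bc7, Bd6, Bf4, Bd4, Bg3, Bc3, Bxh2, Bb2, Ba1, ... (list truncated; more exist).
Black has legal moves and is not in check → neither.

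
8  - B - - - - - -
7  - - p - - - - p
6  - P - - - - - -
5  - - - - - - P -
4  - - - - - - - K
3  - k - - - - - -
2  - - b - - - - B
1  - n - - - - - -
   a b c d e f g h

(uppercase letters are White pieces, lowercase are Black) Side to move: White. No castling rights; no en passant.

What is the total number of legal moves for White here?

White to move; king on h4.
In check: no.
Legal moves: Bbxc7, Ba7, Kh5, Kg4, Kh3, Kg3, Bhxc7, Bd6, Be5, Bf4, Bg3, Bg1, bxc7, b7, g6.
Count: 15.

15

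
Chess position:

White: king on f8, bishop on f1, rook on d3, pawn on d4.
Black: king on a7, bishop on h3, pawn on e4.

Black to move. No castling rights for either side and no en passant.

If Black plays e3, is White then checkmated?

no

After e3: white king on f8; in check: no.
White is not in check, so this cannot be checkmate.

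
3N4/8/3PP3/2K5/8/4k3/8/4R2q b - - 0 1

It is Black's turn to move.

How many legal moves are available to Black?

6

Black to move; king on e3.
In check: yes, from the white rook on e1.
Legal moves: Kf4, Kf3, Kd3, Kf2, Kd2, Qxe1.
Count: 6.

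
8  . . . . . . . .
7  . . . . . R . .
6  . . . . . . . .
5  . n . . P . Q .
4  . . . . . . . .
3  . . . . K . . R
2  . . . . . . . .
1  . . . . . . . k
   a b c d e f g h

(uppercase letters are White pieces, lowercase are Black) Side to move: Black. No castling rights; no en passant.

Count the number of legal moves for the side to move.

0

Black to move; king on h1.
In check: yes, from the white rook on h3.
Legal moves: none.
Count: 0.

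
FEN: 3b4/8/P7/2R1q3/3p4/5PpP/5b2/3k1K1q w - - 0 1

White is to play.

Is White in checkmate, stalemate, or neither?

checkmate

White to move; white king on f1.
In check: yes, from the black queen on h1.
King squares — e1: attacked by Kd1; g1: attacked by Qh1; e2: attacked by Kd1; f2: attacked by Pg3; g2: attacked by Qh1.
Legal moves for White: none.
In check with no legal moves → checkmate.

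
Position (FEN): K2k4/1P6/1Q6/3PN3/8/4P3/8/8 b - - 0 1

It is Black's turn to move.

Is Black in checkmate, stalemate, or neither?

neither

Black to move; black king on d8.
In check: yes, from the white queen on b6.
King squares — c7: attacked by Qb6; d7: attacked by Ne5; e7: available; c8: attacked by Pb7; e8: available.
Legal moves for Black: Ke8, Ke7.
Black is in check but has 2 legal moves → neither.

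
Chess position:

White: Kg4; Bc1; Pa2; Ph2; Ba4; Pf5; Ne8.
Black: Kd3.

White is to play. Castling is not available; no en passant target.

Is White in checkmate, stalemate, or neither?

neither

White to move; white king on g4.
In check: no.
Legal moves for White include: Ng7, Nc7, Nf6, Nd6, Kh5, Kg5, Kh4, Kf4, Kh3, Kg3, Kf3, Bd7, Bc6, Bb5+, Bb3, Bc2+, Bd1, Bh6, ... (list truncated; more exist).
White has legal moves and is not in check → neither.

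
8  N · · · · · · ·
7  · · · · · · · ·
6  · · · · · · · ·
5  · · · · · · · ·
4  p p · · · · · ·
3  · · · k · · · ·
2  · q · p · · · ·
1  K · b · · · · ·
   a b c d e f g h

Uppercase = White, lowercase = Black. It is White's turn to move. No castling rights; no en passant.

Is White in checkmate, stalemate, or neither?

checkmate

White to move; white king on a1.
In check: yes, from the black queen on b2.
King squares — b1: attacked by Qb2; a2: attacked by Qb2; b2: attacked by Bc1.
Legal moves for White: none.
In check with no legal moves → checkmate.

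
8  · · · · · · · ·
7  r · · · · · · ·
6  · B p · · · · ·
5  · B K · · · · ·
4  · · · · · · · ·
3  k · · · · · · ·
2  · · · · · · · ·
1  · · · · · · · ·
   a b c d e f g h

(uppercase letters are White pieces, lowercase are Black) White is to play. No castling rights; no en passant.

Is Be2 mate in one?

no

After Be2: black king on a3; in check: no.
Black is not in check, so this cannot be checkmate.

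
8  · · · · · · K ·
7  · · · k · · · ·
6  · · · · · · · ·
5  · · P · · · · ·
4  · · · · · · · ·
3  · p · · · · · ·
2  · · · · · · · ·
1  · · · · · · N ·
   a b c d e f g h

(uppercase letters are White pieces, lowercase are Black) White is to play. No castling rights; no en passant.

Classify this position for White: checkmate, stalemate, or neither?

neither

White to move; white king on g8.
In check: no.
Legal moves for White: Kh8, Kf8, Kh7, Kg7, Kf7, Nh3, Nf3, Ne2, c6+.
White has 9 legal moves and is not in check → neither.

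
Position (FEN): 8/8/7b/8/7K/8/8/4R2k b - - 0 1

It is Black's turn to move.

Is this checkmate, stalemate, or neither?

Black to move; black king on h1.
In check: yes, from the white rook on e1.
King squares — g1: attacked by Re1; g2: available; h2: available.
Legal moves for Black: Kh2, Kg2.
Black is in check but has 2 legal moves → neither.

neither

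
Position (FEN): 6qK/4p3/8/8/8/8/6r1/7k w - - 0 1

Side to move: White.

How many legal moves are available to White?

0

White to move; king on h8.
In check: yes, from the black queen on g8.
Legal moves: none.
Count: 0.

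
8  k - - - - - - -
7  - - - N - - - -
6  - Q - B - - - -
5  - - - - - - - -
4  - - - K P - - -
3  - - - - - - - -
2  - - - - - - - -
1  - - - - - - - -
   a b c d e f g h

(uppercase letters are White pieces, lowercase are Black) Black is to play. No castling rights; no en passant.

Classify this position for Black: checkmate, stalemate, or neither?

Black to move; black king on a8.
In check: no.
King squares — a7: attacked by Qb6; b7: attacked by Qb6; b8: attacked by Qb6.
Legal moves for Black: none.
Not in check and no legal moves → stalemate.

stalemate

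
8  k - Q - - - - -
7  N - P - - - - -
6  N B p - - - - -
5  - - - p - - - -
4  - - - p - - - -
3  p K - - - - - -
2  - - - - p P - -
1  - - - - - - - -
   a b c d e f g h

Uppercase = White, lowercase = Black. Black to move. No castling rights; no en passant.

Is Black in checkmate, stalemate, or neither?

checkmate

Black to move; black king on a8.
In check: yes, from the white queen on c8.
King squares — a7: attacked by Bb6; b7: attacked by Qc8; b8: attacked by Na6.
Legal moves for Black: none.
In check with no legal moves → checkmate.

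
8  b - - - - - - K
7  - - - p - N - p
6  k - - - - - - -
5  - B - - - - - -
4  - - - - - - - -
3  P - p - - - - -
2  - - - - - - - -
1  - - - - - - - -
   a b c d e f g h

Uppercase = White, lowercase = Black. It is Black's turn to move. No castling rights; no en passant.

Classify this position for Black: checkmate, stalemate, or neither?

neither

Black to move; black king on a6.
In check: yes, from the white bishop on b5.
Legal moves for Black: Kb7, Ka7, Kb6, Kxb5, Ka5.
Black is in check but has 5 legal moves → neither.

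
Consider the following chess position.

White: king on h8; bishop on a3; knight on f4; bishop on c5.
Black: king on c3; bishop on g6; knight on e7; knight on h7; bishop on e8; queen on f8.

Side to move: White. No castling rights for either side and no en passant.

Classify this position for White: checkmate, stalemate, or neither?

White to move; white king on h8.
In check: yes, from the black queen on f8.
King squares — g7: attacked by Qf8; h7: attacked by Bg6; g8: attacked by Ne7.
Legal moves for White: none.
In check with no legal moves → checkmate.

checkmate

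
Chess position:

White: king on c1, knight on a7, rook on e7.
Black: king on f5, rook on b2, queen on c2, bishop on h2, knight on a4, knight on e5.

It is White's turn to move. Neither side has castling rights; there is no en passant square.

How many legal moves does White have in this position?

White to move; king on c1.
In check: yes, from the black queen on c2.
Legal moves: none.
Count: 0.

0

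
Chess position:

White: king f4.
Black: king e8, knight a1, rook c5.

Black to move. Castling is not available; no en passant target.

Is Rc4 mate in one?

no

After Rc4: white king on f4; in check: yes, from the black rook on c4.
White has 6 legal replies: Kg5, Kf5, Ke5, Kg3, Kf3, Ke3.
In check but a legal move exists → not checkmate.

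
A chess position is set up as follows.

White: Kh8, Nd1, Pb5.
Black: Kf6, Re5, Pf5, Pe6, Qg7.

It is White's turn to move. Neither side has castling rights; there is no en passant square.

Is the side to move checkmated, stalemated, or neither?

White to move; white king on h8.
In check: yes, from the black queen on g7.
King squares — g7: attacked by Kf6; h7: attacked by Qg7; g8: attacked by Qg7.
Legal moves for White: none.
In check with no legal moves → checkmate.

checkmate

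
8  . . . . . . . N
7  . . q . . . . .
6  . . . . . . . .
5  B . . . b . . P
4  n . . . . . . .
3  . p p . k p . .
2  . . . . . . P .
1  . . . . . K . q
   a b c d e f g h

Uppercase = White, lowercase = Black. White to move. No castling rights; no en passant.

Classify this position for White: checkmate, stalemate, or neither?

checkmate

White to move; white king on f1.
In check: yes, from the black queen on h1.
King squares — e1: attacked by Qh1; g1: attacked by Qh1; e2: attacked by Ke3; f2: attacked by Ke3; g2: own pawn.
Legal moves for White: none.
In check with no legal moves → checkmate.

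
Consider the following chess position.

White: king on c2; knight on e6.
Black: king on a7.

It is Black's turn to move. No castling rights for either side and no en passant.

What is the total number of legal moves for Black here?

Black to move; king on a7.
In check: no.
Legal moves: Kb8, Ka8, Kb7, Kb6, Ka6.
Count: 5.

5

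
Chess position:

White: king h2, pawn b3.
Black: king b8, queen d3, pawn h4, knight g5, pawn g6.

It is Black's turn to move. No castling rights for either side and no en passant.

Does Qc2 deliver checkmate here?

After Qc2: white king on h2; in check: yes, from the black queen on c2.
White has 2 legal replies: Kh1, Kg1.
In check but a legal move exists → not checkmate.

no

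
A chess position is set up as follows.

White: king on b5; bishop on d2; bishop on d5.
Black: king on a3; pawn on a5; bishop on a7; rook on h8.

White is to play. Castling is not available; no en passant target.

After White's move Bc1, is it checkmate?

After Bc1: black king on a3; in check: yes, from the white bishop on c1.
King squares — a2: attacked by Bd5; b2: attacked by Bc1; b3: attacked by Bd5; a4: attacked by Kb5; b4: attacked by Kb5.
Black has no legal moves → checkmate.

yes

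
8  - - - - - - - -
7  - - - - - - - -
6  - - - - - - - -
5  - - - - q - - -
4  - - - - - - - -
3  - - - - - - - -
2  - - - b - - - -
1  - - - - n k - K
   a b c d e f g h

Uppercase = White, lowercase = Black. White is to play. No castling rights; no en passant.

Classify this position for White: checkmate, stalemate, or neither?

White to move; white king on h1.
In check: no.
King squares — g1: attacked by Kf1; g2: attacked by Ne1; h2: attacked by Qe5.
Legal moves for White: none.
Not in check and no legal moves → stalemate.

stalemate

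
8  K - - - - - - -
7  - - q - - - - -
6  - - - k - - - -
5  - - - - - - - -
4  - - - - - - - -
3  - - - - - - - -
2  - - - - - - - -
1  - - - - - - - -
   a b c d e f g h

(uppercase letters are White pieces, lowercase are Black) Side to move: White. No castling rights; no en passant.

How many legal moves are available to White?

White to move; king on a8.
In check: no.
Legal moves: none.
Count: 0.

0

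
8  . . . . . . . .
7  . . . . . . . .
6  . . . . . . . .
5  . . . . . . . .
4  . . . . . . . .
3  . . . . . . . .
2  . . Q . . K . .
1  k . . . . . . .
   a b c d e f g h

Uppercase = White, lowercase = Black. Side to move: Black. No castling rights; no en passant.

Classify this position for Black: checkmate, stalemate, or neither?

stalemate

Black to move; black king on a1.
In check: no.
King squares — b1: attacked by Qc2; a2: attacked by Qc2; b2: attacked by Qc2.
Legal moves for Black: none.
Not in check and no legal moves → stalemate.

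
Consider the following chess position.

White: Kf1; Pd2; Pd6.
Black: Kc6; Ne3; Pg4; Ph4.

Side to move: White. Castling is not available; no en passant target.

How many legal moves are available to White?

White to move; king on f1.
In check: yes, from the black knight on e3.
Legal moves: Kf2, Ke2, Kg1, Ke1, dxe3.
Count: 5.

5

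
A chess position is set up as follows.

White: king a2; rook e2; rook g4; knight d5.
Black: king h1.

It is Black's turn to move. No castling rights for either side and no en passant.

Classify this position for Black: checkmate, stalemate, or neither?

stalemate

Black to move; black king on h1.
In check: no.
King squares — g1: attacked by Rg4; g2: attacked by Re2; h2: attacked by Re2.
Legal moves for Black: none.
Not in check and no legal moves → stalemate.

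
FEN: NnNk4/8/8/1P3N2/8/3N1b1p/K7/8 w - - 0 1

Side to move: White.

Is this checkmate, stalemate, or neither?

neither

White to move; white king on a2.
In check: no.
Legal moves for White include: Nce7, Na7, Ncd6, Ncb6, Nc7, Nab6, Ng7, Nfe7, Nh6, Nfd6, Nh4, Nd4, Ng3, Ne3, Ne5, Nc5, Nf4, Nb4, ... (list truncated; more exist).
White has legal moves and is not in check → neither.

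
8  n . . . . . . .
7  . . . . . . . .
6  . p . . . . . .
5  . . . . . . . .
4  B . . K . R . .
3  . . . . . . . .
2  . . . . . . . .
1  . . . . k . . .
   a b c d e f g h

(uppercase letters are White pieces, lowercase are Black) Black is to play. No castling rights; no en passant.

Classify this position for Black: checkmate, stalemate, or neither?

neither

Black to move; black king on e1.
In check: no.
Legal moves for Black: Nc7, Ke2, Kd2, b5.
Black has 4 legal moves and is not in check → neither.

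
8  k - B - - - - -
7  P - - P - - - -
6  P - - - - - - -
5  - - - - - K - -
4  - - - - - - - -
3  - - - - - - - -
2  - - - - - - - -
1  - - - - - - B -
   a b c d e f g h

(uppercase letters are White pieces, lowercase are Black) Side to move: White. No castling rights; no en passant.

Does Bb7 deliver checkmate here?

yes

After Bb7: black king on a8; in check: yes, from the white bishop on b7.
King squares — a7: attacked by Bg1; b7: attacked by Pa6; b8: attacked by Pa7.
Black has no legal moves → checkmate.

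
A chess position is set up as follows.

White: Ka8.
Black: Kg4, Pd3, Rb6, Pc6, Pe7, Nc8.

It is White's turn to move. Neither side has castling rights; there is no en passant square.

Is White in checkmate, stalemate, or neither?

stalemate

White to move; white king on a8.
In check: no.
King squares — a7: attacked by Nc8; b7: attacked by Rb6; b8: attacked by Rb6.
Legal moves for White: none.
Not in check and no legal moves → stalemate.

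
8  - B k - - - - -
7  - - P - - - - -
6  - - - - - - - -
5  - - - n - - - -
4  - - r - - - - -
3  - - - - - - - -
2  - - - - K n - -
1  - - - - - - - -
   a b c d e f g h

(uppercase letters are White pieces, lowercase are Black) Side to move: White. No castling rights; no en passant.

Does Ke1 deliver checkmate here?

After Ke1: black king on c8; in check: no.
Black is not in check, so this cannot be checkmate.

no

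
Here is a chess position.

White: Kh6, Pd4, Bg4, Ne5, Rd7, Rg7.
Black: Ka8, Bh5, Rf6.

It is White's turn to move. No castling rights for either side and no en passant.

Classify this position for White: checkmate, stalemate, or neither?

neither

White to move; white king on h6.
In check: yes, from the black rook on f6.
Legal moves for White: Kh7, Kxh5, Kg5, Rg6, Ng6.
White is in check but has 5 legal moves → neither.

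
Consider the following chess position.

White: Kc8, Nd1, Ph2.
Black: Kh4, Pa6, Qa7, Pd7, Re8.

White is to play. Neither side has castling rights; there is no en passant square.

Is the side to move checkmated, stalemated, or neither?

checkmate

White to move; white king on c8.
In check: yes, from the black rook on e8.
King squares — b7: attacked by Qa7; c7: attacked by Qa7; d7: attacked by Qa7; b8: attacked by Qa7; d8: attacked by Re8.
Legal moves for White: none.
In check with no legal moves → checkmate.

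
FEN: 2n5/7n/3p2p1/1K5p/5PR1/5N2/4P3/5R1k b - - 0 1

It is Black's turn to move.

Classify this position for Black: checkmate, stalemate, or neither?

checkmate

Black to move; black king on h1.
In check: yes, from the white rook on f1.
King squares — g1: attacked by Rf1; g2: attacked by Rg4; h2: attacked by Nf3.
Legal moves for Black: none.
In check with no legal moves → checkmate.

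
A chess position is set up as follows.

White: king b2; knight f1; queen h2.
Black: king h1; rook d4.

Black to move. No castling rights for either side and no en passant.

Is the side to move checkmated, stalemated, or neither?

checkmate

Black to move; black king on h1.
In check: yes, from the white queen on h2.
King squares — g1: attacked by Qh2; g2: attacked by Qh2; h2: attacked by Nf1.
Legal moves for Black: none.
In check with no legal moves → checkmate.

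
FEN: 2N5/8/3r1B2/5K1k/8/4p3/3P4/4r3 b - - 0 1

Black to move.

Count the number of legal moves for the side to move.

22

Black to move; king on h5.
In check: no.
Legal moves: Rd8, Rd7, Rxf6+, Re6, Rc6, Rb6, Ra6, Rd5+, Rd4, Rd3, Rxd2, Kh6, Re2, Rh1, Rg1, Rf1+, Rd1, Rc1, Rb1, Ra1, exd2, e2.
Count: 22.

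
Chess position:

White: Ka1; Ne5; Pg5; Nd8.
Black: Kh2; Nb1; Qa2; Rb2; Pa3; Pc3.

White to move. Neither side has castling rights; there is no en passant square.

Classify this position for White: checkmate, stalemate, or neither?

White to move; white king on a1.
In check: yes, from the black queen on a2.
King squares — b1: attacked by Qa2; a2: attacked by Rb2; b2: attacked by Qa2.
Legal moves for White: none.
In check with no legal moves → checkmate.

checkmate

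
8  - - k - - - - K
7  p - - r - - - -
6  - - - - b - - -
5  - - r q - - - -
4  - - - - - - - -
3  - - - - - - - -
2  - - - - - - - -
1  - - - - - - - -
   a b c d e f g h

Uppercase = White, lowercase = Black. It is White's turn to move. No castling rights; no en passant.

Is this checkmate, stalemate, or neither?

White to move; white king on h8.
In check: no.
King squares — g7: attacked by Rd7; h7: attacked by Rd7; g8: attacked by Be6.
Legal moves for White: none.
Not in check and no legal moves → stalemate.

stalemate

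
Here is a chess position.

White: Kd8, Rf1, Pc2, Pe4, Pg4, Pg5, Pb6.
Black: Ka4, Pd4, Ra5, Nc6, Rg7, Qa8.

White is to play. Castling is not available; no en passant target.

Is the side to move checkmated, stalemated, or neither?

White to move; white king on d8.
In check: yes, from the black knight on c6 and the black queen on a8.
King squares — c7: attacked by Rg7; d7: attacked by Rg7; e7: attacked by Nc6; c8: attacked by Qa8; e8: attacked by Qa8.
Legal moves for White: none.
In check with no legal moves → checkmate.

checkmate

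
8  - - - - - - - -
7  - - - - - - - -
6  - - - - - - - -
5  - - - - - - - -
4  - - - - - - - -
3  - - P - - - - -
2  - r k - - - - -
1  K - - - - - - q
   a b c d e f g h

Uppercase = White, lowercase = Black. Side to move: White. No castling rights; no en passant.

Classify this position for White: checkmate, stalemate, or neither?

White to move; white king on a1.
In check: yes, from the black queen on h1.
King squares — b1: attacked by Qh1; a2: attacked by Rb2; b2: attacked by Kc2.
Legal moves for White: none.
In check with no legal moves → checkmate.

checkmate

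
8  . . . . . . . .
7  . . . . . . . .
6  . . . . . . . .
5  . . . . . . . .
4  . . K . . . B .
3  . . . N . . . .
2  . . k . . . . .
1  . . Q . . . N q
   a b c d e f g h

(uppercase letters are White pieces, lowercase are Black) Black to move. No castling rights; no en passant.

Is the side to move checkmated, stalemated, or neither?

Black to move; black king on c2.
In check: yes, from the white queen on c1.
King squares — b1: attacked by Qc1; c1: attacked by Nd3; d1: attacked by Qc1; b2: attacked by Qc1; d2: attacked by Qc1; b3: attacked by Kc4; c3: attacked by Qc1; d3: attacked by Kc4.
Legal moves for Black: none.
In check with no legal moves → checkmate.

checkmate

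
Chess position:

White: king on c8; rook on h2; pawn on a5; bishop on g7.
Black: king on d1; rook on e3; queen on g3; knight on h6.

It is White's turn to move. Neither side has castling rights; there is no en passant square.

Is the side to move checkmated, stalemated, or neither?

neither

White to move; white king on c8.
In check: no.
Legal moves for White include: Kd8, Kd7, Kb7, Bh8, Bf8, Bxh6, Bf6, Be5, Bd4, Bc3, Bb2, Ba1, Rxh6, Rh5, Rh4, Rh3, Rg2, Rf2, ... (list truncated; more exist).
White has legal moves and is not in check → neither.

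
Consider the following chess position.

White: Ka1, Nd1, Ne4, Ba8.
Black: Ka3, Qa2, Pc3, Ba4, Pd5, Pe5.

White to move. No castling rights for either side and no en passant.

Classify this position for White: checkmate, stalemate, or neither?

White to move; white king on a1.
In check: yes, from the black queen on a2.
King squares — b1: attacked by Qa2; a2: attacked by Ka3; b2: attacked by Qa2.
Legal moves for White: none.
In check with no legal moves → checkmate.

checkmate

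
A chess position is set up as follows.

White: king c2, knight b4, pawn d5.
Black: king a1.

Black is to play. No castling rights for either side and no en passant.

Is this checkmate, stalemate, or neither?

stalemate

Black to move; black king on a1.
In check: no.
King squares — b1: attacked by Kc2; a2: attacked by Nb4; b2: attacked by Kc2.
Legal moves for Black: none.
Not in check and no legal moves → stalemate.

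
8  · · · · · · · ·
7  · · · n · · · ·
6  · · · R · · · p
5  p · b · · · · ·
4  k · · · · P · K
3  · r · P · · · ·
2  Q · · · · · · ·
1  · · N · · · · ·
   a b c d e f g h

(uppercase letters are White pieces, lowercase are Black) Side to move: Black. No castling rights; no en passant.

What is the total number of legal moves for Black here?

Black to move; king on a4.
In check: yes, from the white queen on a2.
Legal moves: Kb5, Kb4, Ba3, Ra3.
Count: 4.

4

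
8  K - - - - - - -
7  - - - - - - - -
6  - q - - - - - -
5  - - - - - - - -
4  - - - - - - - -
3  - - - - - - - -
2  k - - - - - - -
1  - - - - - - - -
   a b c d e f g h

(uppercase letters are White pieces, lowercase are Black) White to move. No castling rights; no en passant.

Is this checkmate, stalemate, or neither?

stalemate

White to move; white king on a8.
In check: no.
King squares — a7: attacked by Qb6; b7: attacked by Qb6; b8: attacked by Qb6.
Legal moves for White: none.
Not in check and no legal moves → stalemate.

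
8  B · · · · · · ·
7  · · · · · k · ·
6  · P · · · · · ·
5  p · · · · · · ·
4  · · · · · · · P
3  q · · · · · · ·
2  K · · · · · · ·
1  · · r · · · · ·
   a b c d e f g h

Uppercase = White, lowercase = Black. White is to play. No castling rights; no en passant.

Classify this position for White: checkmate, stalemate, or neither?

White to move; white king on a2.
In check: yes, from the black queen on a3.
King squares — a1: attacked by Rc1; b1: attacked by Rc1; b2: attacked by Qa3; a3: available; b3: attacked by Qa3.
Legal moves for White: Kxa3.
White is in check but has 1 legal move → neither.

neither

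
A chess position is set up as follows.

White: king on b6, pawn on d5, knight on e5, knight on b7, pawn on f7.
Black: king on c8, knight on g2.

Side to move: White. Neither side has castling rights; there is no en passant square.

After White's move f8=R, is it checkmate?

After f8=R: black king on c8; in check: yes, from the white rook on f8.
King squares — b7: attacked by Kb6; c7: attacked by Kb6; d7: attacked by Ne5; b8: attacked by Rf8; d8: attacked by Nb7.
Black has no legal moves → checkmate.

yes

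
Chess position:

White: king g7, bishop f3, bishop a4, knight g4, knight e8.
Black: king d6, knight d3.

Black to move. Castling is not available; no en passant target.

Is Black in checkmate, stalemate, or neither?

neither

Black to move; black king on d6.
In check: yes, from the white knight on e8.
Legal moves for Black: Ke7, Ke6, Kc5.
Black is in check but has 3 legal moves → neither.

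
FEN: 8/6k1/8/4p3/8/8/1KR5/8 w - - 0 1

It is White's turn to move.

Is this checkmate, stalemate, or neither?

White to move; white king on b2.
In check: no.
Legal moves for White include: Rc8, Rc7+, Rc6, Rc5, Rc4, Rc3, Rh2, Rg2+, Rf2, Re2, Rd2, Rc1, Kc3, Kb3, Ka3, Ka2, Kc1, Kb1, ... (list truncated; more exist).
White has legal moves and is not in check → neither.

neither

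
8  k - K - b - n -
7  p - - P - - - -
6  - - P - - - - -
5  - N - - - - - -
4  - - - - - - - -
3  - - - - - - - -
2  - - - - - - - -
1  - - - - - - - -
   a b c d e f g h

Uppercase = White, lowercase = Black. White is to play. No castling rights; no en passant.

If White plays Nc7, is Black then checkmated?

yes

After Nc7: black king on a8; in check: yes, from the white knight on c7.
King squares — a7: own pawn; b7: attacked by Pc6; b8: attacked by Kc8.
Black has no legal moves → checkmate.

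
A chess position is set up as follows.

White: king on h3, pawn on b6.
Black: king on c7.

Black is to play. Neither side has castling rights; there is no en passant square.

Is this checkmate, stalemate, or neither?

neither

Black to move; black king on c7.
In check: yes, from the white pawn on b6.
King squares — b6: available; c6: available; d6: available; b7: available; d7: available; b8: available; c8: available; d8: available.
Legal moves for Black: Kd8, Kc8, Kb8, Kd7, Kb7, Kd6, Kc6, Kxb6.
Black is in check but has 8 legal moves → neither.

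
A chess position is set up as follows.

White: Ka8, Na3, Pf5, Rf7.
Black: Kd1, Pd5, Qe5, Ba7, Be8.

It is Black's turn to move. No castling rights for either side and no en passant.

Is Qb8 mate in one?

yes

After Qb8: white king on a8; in check: yes, from the black queen on b8.
King squares — a7: attacked by Qb8; b7: attacked by Qb8; b8: attacked by Ba7.
White has no legal moves → checkmate.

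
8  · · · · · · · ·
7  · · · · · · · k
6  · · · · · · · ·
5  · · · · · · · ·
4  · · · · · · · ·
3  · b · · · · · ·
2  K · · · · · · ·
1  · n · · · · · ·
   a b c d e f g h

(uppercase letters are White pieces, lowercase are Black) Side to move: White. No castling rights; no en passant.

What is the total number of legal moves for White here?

White to move; king on a2.
In check: yes, from the black bishop on b3.
Legal moves: Kxb3, Kb2, Kxb1, Ka1.
Count: 4.

4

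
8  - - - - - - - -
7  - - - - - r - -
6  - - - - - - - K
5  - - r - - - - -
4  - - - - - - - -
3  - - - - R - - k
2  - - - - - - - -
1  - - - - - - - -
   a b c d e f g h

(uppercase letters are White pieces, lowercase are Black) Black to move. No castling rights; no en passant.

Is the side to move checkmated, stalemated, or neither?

Black to move; black king on h3.
In check: yes, from the white rook on e3.
King squares — g2: available; h2: available; g3: attacked by Re3; g4: available; h4: available.
Legal moves for Black: Kh4, Kg4, Kh2, Kg2, Rf3.
Black is in check but has 5 legal moves → neither.

neither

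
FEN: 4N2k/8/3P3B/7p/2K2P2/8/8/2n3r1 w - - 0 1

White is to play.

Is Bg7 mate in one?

After Bg7: black king on h8; in check: yes, from the white bishop on g7.
Black has 3 legal replies: Kg8, Kh7, Rxg7.
In check but a legal move exists → not checkmate.

no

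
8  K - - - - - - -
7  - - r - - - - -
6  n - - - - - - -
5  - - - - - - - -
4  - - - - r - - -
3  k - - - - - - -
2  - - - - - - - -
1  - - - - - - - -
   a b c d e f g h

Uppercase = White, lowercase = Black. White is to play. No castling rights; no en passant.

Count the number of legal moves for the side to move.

0

White to move; king on a8.
In check: no.
Legal moves: none.
Count: 0.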